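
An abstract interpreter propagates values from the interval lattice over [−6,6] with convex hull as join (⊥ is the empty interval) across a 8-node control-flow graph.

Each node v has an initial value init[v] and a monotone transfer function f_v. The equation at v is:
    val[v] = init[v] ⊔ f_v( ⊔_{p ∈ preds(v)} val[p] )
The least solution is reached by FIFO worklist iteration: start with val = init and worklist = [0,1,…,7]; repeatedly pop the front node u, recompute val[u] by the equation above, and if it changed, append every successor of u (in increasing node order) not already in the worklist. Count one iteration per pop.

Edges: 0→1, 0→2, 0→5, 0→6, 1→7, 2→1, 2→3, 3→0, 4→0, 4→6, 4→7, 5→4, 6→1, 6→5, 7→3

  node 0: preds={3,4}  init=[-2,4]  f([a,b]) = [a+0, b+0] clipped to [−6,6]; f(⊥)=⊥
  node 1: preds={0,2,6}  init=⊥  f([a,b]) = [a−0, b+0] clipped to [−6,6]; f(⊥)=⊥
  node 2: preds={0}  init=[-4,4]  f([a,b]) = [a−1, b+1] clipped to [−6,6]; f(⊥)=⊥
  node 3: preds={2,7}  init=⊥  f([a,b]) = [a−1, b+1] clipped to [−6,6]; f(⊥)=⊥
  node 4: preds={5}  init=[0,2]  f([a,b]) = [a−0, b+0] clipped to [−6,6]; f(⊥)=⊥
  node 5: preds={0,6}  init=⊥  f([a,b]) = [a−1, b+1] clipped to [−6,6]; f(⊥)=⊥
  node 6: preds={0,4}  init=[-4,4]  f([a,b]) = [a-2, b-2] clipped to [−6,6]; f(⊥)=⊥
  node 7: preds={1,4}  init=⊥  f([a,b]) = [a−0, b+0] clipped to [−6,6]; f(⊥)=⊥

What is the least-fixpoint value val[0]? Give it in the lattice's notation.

[-6,6]

Trace (31 dequeues):
  [1] u=0 | in [0,2] | out [-2,4] | ==
  [2] u=1 | in [-4,4] | out [-4,4] | prev ⊥ | push {}
  [3] u=2 | in [-2,4] | out [-4,5] | prev [-4,4] | push {1}
  [4] u=3 | in [-4,5] | out [-5,6] | prev ⊥ | push {0}
  [5] u=4 | in ⊥ | out [0,2] | ==
  [6] u=5 | in [-4,4] | out [-5,5] | prev ⊥ | push {4}
  [7] u=6 | in [-2,4] | out [-4,4] | ==
  [8] u=7 | in [-4,4] | out [-4,4] | prev ⊥ | push {3}
  [9] u=1 | in [-4,5] | out [-4,5] | prev [-4,4] | push {7}
  [10] u=0 | in [-5,6] | out [-5,6] | prev [-2,4] | push {1,2,5,6}
  [11] u=4 | in [-5,5] | out [-5,5] | prev [0,2] | push {0}
  [12] u=3 | in [-4,5] | out [-5,6] | ==
  [13] u=7 | in [-5,5] | out [-5,5] | prev [-4,4] | push {3}
  [14] u=1 | in [-5,6] | out [-5,6] | prev [-4,5] | push {7}
  [15] u=2 | in [-5,6] | out [-6,6] | prev [-4,5] | push {1}
  [16] u=5 | in [-5,6] | out [-6,6] | prev [-5,5] | push {4}
  [17] u=6 | in [-5,6] | out [-6,4] | prev [-4,4] | push {5}
  [18] u=0 | in [-5,6] | out [-5,6] | ==
  [19] u=3 | in [-6,6] | out [-6,6] | prev [-5,6] | push {0}
  [20] u=7 | in [-5,6] | out [-5,6] | prev [-5,5] | push {3}
  [21] u=1 | in [-6,6] | out [-6,6] | prev [-5,6] | push {7}
  [22] u=4 | in [-6,6] | out [-6,6] | prev [-5,5] | push {6}
  [23] u=5 | in [-6,6] | out [-6,6] | ==
  [24] u=0 | in [-6,6] | out [-6,6] | prev [-5,6] | push {1,2,5}
  [25] u=3 | in [-6,6] | out [-6,6] | ==
  [26] u=7 | in [-6,6] | out [-6,6] | prev [-5,6] | push {3}
  [27] u=6 | in [-6,6] | out [-6,4] | ==
  [28] u=1 | in [-6,6] | out [-6,6] | ==
  [29] u=2 | in [-6,6] | out [-6,6] | ==
  [30] u=5 | in [-6,6] | out [-6,6] | ==
  [31] u=3 | in [-6,6] | out [-6,6] | ==

Converged values:
  [0] [-6,6]
  [1] [-6,6]
  [2] [-6,6]
  [3] [-6,6]
  [4] [-6,6]
  [5] [-6,6]
  [6] [-6,4]
  [7] [-6,6]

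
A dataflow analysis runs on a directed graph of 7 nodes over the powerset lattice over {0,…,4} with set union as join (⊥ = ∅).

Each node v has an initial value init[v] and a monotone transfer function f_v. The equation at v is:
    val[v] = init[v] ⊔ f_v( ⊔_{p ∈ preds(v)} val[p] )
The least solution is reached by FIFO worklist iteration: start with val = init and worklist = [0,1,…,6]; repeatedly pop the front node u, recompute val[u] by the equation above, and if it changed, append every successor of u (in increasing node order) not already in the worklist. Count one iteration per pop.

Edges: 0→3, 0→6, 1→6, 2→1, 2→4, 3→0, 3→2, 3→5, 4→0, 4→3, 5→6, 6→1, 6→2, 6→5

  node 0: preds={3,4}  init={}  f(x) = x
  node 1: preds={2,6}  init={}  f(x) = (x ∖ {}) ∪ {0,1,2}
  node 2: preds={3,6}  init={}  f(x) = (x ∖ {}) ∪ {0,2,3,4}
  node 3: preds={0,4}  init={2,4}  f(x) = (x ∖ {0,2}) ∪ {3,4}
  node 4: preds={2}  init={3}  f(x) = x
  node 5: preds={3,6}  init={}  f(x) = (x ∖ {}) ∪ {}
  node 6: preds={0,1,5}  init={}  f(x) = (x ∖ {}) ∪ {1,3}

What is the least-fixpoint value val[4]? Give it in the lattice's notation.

{0,1,2,3,4}

Trace (21 dequeues):
  [1] u=0 | in {2,3,4} | out {2,3,4} | prev {} | push {}
  [2] u=1 | in {} | out {0,1,2} | prev {} | push {}
  [3] u=2 | in {2,4} | out {0,2,3,4} | prev {} | push {1}
  [4] u=3 | in {2,3,4} | out {2,3,4} | prev {2,4} | push {0,2}
  [5] u=4 | in {0,2,3,4} | out {0,2,3,4} | prev {3} | push {3}
  [6] u=5 | in {2,3,4} | out {2,3,4} | prev {} | push {}
  [7] u=6 | in {0,1,2,3,4} | out {0,1,2,3,4} | prev {} | push {5}
  [8] u=1 | in {0,1,2,3,4} | out {0,1,2,3,4} | prev {0,1,2} | push {6}
  [9] u=0 | in {0,2,3,4} | out {0,2,3,4} | prev {2,3,4} | push {}
  [10] u=2 | in {0,1,2,3,4} | out {0,1,2,3,4} | prev {0,2,3,4} | push {1,4}
  [11] u=3 | in {0,2,3,4} | out {2,3,4} | ==
  [12] u=5 | in {0,1,2,3,4} | out {0,1,2,3,4} | prev {2,3,4} | push {}
  [13] u=6 | in {0,1,2,3,4} | out {0,1,2,3,4} | ==
  [14] u=1 | in {0,1,2,3,4} | out {0,1,2,3,4} | ==
  [15] u=4 | in {0,1,2,3,4} | out {0,1,2,3,4} | prev {0,2,3,4} | push {0,3}
  [16] u=0 | in {0,1,2,3,4} | out {0,1,2,3,4} | prev {0,2,3,4} | push {6}
  [17] u=3 | in {0,1,2,3,4} | out {1,2,3,4} | prev {2,3,4} | push {0,2,5}
  [18] u=6 | in {0,1,2,3,4} | out {0,1,2,3,4} | ==
  [19] u=0 | in {0,1,2,3,4} | out {0,1,2,3,4} | ==
  [20] u=2 | in {0,1,2,3,4} | out {0,1,2,3,4} | ==
  [21] u=5 | in {0,1,2,3,4} | out {0,1,2,3,4} | ==

Converged values:
  [0] {0,1,2,3,4}
  [1] {0,1,2,3,4}
  [2] {0,1,2,3,4}
  [3] {1,2,3,4}
  [4] {0,1,2,3,4}
  [5] {0,1,2,3,4}
  [6] {0,1,2,3,4}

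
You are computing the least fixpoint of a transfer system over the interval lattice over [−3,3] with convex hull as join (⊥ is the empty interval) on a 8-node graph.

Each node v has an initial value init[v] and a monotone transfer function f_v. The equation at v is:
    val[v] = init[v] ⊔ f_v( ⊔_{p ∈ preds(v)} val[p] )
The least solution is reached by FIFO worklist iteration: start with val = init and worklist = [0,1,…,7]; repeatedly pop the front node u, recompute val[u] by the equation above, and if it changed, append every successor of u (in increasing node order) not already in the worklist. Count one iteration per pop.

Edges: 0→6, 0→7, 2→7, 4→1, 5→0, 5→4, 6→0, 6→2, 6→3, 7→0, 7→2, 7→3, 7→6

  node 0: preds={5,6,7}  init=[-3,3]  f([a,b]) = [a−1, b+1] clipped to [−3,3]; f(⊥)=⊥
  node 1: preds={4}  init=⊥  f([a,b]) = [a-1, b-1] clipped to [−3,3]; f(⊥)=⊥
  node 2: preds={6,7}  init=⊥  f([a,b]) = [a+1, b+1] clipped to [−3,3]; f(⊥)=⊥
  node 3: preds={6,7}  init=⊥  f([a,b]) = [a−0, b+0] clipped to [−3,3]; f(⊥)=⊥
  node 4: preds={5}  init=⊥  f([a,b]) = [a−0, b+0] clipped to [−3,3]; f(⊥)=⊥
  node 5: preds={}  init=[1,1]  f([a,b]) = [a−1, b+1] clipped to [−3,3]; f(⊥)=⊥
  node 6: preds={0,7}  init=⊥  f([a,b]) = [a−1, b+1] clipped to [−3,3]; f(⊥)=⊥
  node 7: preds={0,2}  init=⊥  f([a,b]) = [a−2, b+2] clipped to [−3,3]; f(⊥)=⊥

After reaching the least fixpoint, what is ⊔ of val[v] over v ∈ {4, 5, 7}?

Trace (14 dequeues):
  [1] u=0 | in [1,1] | out [-3,3] | ==
  [2] u=1 | in ⊥ | out ⊥ | ==
  [3] u=2 | in ⊥ | out ⊥ | ==
  [4] u=3 | in ⊥ | out ⊥ | ==
  [5] u=4 | in [1,1] | out [1,1] | prev ⊥ | push {1}
  [6] u=5 | in ⊥ | out [1,1] | ==
  [7] u=6 | in [-3,3] | out [-3,3] | prev ⊥ | push {0,2,3}
  [8] u=7 | in [-3,3] | out [-3,3] | prev ⊥ | push {6}
  [9] u=1 | in [1,1] | out [0,0] | prev ⊥ | push {}
  [10] u=0 | in [-3,3] | out [-3,3] | ==
  [11] u=2 | in [-3,3] | out [-2,3] | prev ⊥ | push {7}
  [12] u=3 | in [-3,3] | out [-3,3] | prev ⊥ | push {}
  [13] u=6 | in [-3,3] | out [-3,3] | ==
  [14] u=7 | in [-3,3] | out [-3,3] | ==

Converged values:
  [0] [-3,3]
  [1] [0,0]
  [2] [-2,3]
  [3] [-3,3]
  [4] [1,1]
  [5] [1,1]
  [6] [-3,3]
  [7] [-3,3]

[-3,3]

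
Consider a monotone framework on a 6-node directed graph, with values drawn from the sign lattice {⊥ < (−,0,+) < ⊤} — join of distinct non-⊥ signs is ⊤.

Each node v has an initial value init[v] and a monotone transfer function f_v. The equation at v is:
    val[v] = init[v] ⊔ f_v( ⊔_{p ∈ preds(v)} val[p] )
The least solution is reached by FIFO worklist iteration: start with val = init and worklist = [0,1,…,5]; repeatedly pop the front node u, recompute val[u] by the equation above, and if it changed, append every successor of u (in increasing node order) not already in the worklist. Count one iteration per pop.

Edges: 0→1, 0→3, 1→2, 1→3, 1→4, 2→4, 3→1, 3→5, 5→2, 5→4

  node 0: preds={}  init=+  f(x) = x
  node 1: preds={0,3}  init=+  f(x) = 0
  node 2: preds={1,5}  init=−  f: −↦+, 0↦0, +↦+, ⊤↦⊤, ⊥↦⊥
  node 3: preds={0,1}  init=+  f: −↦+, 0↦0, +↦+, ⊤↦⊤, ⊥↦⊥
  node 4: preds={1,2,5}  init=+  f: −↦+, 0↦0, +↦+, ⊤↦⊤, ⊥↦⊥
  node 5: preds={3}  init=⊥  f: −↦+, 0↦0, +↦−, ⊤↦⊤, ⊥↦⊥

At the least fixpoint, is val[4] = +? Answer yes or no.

no

Trace (9 dequeues):
  [1] u=0 | in ⊥ | out + | ==
  [2] u=1 | in + | out ⊤ | prev + | push {}
  [3] u=2 | in ⊤ | out ⊤ | prev − | push {}
  [4] u=3 | in ⊤ | out ⊤ | prev + | push {1}
  [5] u=4 | in ⊤ | out ⊤ | prev + | push {}
  [6] u=5 | in ⊤ | out ⊤ | prev ⊥ | push {2,4}
  [7] u=1 | in ⊤ | out ⊤ | ==
  [8] u=2 | in ⊤ | out ⊤ | ==
  [9] u=4 | in ⊤ | out ⊤ | ==

Converged values:
  [0] +
  [1] ⊤
  [2] ⊤
  [3] ⊤
  [4] ⊤
  [5] ⊤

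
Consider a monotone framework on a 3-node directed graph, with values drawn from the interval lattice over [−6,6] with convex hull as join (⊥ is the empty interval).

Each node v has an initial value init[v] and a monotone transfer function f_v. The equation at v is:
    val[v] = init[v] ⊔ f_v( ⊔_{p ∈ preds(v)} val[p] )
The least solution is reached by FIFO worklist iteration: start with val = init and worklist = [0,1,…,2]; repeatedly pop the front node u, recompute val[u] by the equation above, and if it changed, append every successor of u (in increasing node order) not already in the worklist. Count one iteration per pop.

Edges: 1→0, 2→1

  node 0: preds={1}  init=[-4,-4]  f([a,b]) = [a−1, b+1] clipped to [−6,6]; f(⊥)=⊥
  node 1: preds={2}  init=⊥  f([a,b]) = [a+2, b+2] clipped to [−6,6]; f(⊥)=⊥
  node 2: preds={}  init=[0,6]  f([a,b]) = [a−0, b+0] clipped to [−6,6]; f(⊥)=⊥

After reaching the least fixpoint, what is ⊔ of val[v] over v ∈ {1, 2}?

[0,6]

Iteration log — 4 steps:
  step 1. node 0  ⊔preds=⊥  new=[-4,-4]  stable
  step 2. node 1  ⊔preds=[0,6]  new=[2,6]  old=⊥  +wl: 0
  step 3. node 2  ⊔preds=⊥  new=[0,6]  stable
  step 4. node 0  ⊔preds=[2,6]  new=[-4,6]  old=[-4,-4]  +wl: 

Least fixpoint reached:
  node 0: [-4,6]
  node 1: [2,6]
  node 2: [0,6]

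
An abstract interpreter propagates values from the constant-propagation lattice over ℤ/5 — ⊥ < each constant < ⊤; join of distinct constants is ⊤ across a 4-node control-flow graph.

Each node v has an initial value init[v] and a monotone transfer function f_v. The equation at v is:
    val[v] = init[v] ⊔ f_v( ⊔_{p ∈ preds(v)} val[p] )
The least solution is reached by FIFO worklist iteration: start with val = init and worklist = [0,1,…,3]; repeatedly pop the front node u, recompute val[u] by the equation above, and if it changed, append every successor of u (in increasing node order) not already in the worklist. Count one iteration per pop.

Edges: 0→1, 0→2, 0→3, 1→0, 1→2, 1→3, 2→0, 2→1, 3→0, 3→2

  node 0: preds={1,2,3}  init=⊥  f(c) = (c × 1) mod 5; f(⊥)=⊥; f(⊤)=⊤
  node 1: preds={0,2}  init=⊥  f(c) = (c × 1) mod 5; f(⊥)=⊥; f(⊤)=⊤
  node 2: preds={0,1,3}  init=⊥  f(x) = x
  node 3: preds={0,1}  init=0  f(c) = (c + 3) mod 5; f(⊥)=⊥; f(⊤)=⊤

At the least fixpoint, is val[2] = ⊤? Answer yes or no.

yes

Worklist (10 pops):
  #1 pop 0: in=0 → 0 (was ⊥); enqueue []
  #2 pop 1: in=0 → 0 (was ⊥); enqueue [0]
  #3 pop 2: in=0 → 0 (was ⊥); enqueue [1]
  #4 pop 3: in=0 → ⊤ (was 0); enqueue [2]
  #5 pop 0: in=⊤ → ⊤ (was 0); enqueue [3]
  #6 pop 1: in=⊤ → ⊤ (was 0); enqueue [0]
  #7 pop 2: in=⊤ → ⊤ (was 0); enqueue [1]
  #8 pop 3: in=⊤ → ⊤ (no change)
  #9 pop 0: in=⊤ → ⊤ (no change)
  #10 pop 1: in=⊤ → ⊤ (no change)

Fixpoint:
  val[0] = ⊤
  val[1] = ⊤
  val[2] = ⊤
  val[3] = ⊤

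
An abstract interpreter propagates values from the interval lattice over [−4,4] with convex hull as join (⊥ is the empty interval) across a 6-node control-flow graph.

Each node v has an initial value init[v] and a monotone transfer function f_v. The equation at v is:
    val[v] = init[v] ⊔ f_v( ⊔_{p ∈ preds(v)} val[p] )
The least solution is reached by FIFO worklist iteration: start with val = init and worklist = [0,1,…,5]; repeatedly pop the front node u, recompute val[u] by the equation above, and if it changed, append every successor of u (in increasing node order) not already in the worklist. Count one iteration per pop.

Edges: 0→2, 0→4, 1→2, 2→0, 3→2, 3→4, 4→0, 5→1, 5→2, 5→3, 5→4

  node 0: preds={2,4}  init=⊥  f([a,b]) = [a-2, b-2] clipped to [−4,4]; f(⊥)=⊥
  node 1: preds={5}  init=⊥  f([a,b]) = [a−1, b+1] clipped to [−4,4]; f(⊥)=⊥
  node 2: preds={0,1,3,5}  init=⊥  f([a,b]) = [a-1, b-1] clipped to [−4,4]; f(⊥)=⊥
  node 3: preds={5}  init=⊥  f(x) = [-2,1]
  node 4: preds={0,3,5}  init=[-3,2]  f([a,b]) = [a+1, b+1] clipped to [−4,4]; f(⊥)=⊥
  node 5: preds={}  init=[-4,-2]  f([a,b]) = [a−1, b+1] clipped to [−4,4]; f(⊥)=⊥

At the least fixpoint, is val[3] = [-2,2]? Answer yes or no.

Trace (9 dequeues):
  [1] u=0 | in [-3,2] | out [-4,0] | prev ⊥ | push {}
  [2] u=1 | in [-4,-2] | out [-4,-1] | prev ⊥ | push {}
  [3] u=2 | in [-4,0] | out [-4,-1] | prev ⊥ | push {0}
  [4] u=3 | in [-4,-2] | out [-2,1] | prev ⊥ | push {2}
  [5] u=4 | in [-4,1] | out [-3,2] | ==
  [6] u=5 | in ⊥ | out [-4,-2] | ==
  [7] u=0 | in [-4,2] | out [-4,0] | ==
  [8] u=2 | in [-4,1] | out [-4,0] | prev [-4,-1] | push {0}
  [9] u=0 | in [-4,2] | out [-4,0] | ==

Converged values:
  [0] [-4,0]
  [1] [-4,-1]
  [2] [-4,0]
  [3] [-2,1]
  [4] [-3,2]
  [5] [-4,-2]

no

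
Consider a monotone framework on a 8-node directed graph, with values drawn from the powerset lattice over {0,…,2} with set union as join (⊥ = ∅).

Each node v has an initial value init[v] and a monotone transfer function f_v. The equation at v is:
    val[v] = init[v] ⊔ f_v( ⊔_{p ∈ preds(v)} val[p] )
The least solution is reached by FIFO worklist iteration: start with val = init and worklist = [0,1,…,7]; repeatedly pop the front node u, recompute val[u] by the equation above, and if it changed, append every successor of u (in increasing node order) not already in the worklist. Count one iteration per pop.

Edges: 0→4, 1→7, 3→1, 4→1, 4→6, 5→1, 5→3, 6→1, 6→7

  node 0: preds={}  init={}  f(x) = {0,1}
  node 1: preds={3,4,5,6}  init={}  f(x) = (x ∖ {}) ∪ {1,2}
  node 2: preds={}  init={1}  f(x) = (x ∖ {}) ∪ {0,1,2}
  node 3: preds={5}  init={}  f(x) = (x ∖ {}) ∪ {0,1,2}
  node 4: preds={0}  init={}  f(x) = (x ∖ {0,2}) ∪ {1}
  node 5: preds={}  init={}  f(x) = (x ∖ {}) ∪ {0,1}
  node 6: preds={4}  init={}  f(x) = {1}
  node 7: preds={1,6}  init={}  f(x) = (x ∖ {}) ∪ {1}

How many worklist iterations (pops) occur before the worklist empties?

Iteration log — 11 steps:
  step 1. node 0  ⊔preds={}  new={0,1}  old={}  +wl: 
  step 2. node 1  ⊔preds={}  new={1,2}  old={}  +wl: 
  step 3. node 2  ⊔preds={}  new={0,1,2}  old={1}  +wl: 
  step 4. node 3  ⊔preds={}  new={0,1,2}  old={}  +wl: 1
  step 5. node 4  ⊔preds={0,1}  new={1}  old={}  +wl: 
  step 6. node 5  ⊔preds={}  new={0,1}  old={}  +wl: 3
  step 7. node 6  ⊔preds={1}  new={1}  old={}  +wl: 
  step 8. node 7  ⊔preds={1,2}  new={1,2}  old={}  +wl: 
  step 9. node 1  ⊔preds={0,1,2}  new={0,1,2}  old={1,2}  +wl: 7
  step 10. node 3  ⊔preds={0,1}  new={0,1,2}  stable
  step 11. node 7  ⊔preds={0,1,2}  new={0,1,2}  old={1,2}  +wl: 

Least fixpoint reached:
  node 0: {0,1}
  node 1: {0,1,2}
  node 2: {0,1,2}
  node 3: {0,1,2}
  node 4: {1}
  node 5: {0,1}
  node 6: {1}
  node 7: {0,1,2}

11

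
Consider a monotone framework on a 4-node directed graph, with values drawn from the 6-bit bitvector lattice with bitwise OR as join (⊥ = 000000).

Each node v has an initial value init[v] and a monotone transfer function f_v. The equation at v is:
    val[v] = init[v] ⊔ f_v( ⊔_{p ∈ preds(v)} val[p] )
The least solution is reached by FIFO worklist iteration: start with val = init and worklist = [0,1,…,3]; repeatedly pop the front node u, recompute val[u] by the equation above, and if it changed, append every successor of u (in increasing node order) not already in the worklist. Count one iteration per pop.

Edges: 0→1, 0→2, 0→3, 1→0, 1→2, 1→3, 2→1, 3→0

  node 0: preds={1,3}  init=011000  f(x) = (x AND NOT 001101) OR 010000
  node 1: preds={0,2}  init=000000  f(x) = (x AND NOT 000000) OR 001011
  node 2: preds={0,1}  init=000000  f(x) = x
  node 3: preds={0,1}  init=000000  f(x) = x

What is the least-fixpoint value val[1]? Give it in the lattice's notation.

011011

Trace (8 dequeues):
  [1] u=0 | in 000000 | out 011000 | ==
  [2] u=1 | in 011000 | out 011011 | prev 000000 | push {0}
  [3] u=2 | in 011011 | out 011011 | prev 000000 | push {1}
  [4] u=3 | in 011011 | out 011011 | prev 000000 | push {}
  [5] u=0 | in 011011 | out 011010 | prev 011000 | push {2,3}
  [6] u=1 | in 011011 | out 011011 | ==
  [7] u=2 | in 011011 | out 011011 | ==
  [8] u=3 | in 011011 | out 011011 | ==

Converged values:
  [0] 011010
  [1] 011011
  [2] 011011
  [3] 011011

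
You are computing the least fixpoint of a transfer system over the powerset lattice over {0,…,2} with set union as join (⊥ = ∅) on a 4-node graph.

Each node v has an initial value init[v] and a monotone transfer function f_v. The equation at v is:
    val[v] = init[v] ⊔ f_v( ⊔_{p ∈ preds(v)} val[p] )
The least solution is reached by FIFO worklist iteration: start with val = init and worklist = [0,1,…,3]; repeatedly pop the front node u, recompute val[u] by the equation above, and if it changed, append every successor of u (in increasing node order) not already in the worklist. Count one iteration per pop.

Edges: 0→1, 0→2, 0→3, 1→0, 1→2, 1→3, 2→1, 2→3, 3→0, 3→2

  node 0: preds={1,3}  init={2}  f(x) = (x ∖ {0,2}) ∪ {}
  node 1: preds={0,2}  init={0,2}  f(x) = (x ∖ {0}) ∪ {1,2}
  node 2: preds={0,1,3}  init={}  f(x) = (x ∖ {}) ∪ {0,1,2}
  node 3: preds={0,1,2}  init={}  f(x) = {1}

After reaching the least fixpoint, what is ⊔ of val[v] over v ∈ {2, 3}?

{0,1,2}

Iteration log — 8 steps:
  step 1. node 0  ⊔preds={0,2}  new={2}  stable
  step 2. node 1  ⊔preds={2}  new={0,1,2}  old={0,2}  +wl: 0
  step 3. node 2  ⊔preds={0,1,2}  new={0,1,2}  old={}  +wl: 1
  step 4. node 3  ⊔preds={0,1,2}  new={1}  old={}  +wl: 2
  step 5. node 0  ⊔preds={0,1,2}  new={1,2}  old={2}  +wl: 3
  step 6. node 1  ⊔preds={0,1,2}  new={0,1,2}  stable
  step 7. node 2  ⊔preds={0,1,2}  new={0,1,2}  stable
  step 8. node 3  ⊔preds={0,1,2}  new={1}  stable

Least fixpoint reached:
  node 0: {1,2}
  node 1: {0,1,2}
  node 2: {0,1,2}
  node 3: {1}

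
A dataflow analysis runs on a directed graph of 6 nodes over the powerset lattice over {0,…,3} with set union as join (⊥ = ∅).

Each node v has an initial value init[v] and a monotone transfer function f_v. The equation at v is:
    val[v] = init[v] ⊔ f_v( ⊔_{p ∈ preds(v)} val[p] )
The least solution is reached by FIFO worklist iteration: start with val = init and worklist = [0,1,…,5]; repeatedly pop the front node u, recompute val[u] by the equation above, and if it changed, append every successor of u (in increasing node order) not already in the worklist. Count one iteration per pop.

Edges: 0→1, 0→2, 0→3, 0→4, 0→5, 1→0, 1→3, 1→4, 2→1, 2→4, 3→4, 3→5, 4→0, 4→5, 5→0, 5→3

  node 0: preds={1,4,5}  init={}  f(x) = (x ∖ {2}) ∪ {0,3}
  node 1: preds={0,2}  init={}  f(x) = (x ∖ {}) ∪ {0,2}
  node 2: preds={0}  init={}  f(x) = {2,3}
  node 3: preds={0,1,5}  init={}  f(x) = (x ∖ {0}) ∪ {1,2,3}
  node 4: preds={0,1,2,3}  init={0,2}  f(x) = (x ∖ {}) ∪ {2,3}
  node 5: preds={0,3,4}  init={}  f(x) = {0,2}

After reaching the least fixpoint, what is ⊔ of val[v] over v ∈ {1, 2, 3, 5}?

Iteration log — 13 steps:
  step 1. node 0  ⊔preds={0,2}  new={0,3}  old={}  +wl: 
  step 2. node 1  ⊔preds={0,3}  new={0,2,3}  old={}  +wl: 0
  step 3. node 2  ⊔preds={0,3}  new={2,3}  old={}  +wl: 1
  step 4. node 3  ⊔preds={0,2,3}  new={1,2,3}  old={}  +wl: 
  step 5. node 4  ⊔preds={0,1,2,3}  new={0,1,2,3}  old={0,2}  +wl: 
  step 6. node 5  ⊔preds={0,1,2,3}  new={0,2}  old={}  +wl: 3
  step 7. node 0  ⊔preds={0,1,2,3}  new={0,1,3}  old={0,3}  +wl: 2,4,5
  step 8. node 1  ⊔preds={0,1,2,3}  new={0,1,2,3}  old={0,2,3}  +wl: 0
  step 9. node 3  ⊔preds={0,1,2,3}  new={1,2,3}  stable
  step 10. node 2  ⊔preds={0,1,3}  new={2,3}  stable
  step 11. node 4  ⊔preds={0,1,2,3}  new={0,1,2,3}  stable
  step 12. node 5  ⊔preds={0,1,2,3}  new={0,2}  stable
  step 13. node 0  ⊔preds={0,1,2,3}  new={0,1,3}  stable

Least fixpoint reached:
  node 0: {0,1,3}
  node 1: {0,1,2,3}
  node 2: {2,3}
  node 3: {1,2,3}
  node 4: {0,1,2,3}
  node 5: {0,2}

{0,1,2,3}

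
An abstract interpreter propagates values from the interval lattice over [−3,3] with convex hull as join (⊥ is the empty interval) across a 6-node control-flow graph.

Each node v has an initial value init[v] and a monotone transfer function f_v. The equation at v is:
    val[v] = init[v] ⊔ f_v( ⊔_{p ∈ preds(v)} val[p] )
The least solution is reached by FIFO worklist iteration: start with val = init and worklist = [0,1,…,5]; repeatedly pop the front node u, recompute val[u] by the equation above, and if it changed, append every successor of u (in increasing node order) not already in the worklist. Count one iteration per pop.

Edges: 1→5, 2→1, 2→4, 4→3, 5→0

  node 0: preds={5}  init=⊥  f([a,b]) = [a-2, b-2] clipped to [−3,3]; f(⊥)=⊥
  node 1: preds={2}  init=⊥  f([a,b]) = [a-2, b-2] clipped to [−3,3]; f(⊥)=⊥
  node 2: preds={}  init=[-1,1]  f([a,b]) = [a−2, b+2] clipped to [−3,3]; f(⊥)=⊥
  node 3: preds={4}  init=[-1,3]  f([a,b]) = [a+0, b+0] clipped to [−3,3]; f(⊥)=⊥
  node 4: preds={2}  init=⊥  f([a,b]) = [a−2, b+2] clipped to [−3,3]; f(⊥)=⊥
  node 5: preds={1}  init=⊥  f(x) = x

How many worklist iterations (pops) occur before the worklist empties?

8

Trace (8 dequeues):
  [1] u=0 | in ⊥ | out ⊥ | ==
  [2] u=1 | in [-1,1] | out [-3,-1] | prev ⊥ | push {}
  [3] u=2 | in ⊥ | out [-1,1] | ==
  [4] u=3 | in ⊥ | out [-1,3] | ==
  [5] u=4 | in [-1,1] | out [-3,3] | prev ⊥ | push {3}
  [6] u=5 | in [-3,-1] | out [-3,-1] | prev ⊥ | push {0}
  [7] u=3 | in [-3,3] | out [-3,3] | prev [-1,3] | push {}
  [8] u=0 | in [-3,-1] | out [-3,-3] | prev ⊥ | push {}

Converged values:
  [0] [-3,-3]
  [1] [-3,-1]
  [2] [-1,1]
  [3] [-3,3]
  [4] [-3,3]
  [5] [-3,-1]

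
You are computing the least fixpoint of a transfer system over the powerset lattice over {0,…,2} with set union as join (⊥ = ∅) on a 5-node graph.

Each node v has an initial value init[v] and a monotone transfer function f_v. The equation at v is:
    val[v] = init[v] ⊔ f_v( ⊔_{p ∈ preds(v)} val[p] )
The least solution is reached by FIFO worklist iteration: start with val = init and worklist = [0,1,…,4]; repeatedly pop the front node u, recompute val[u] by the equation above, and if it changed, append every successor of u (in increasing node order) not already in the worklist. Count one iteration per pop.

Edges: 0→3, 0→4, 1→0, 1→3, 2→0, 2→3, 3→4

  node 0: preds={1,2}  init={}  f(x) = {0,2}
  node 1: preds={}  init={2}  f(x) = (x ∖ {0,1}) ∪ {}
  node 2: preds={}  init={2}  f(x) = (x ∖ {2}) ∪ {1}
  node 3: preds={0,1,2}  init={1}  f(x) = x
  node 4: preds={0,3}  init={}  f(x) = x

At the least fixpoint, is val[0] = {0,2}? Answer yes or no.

yes

Iteration log — 6 steps:
  step 1. node 0  ⊔preds={2}  new={0,2}  old={}  +wl: 
  step 2. node 1  ⊔preds={}  new={2}  stable
  step 3. node 2  ⊔preds={}  new={1,2}  old={2}  +wl: 0
  step 4. node 3  ⊔preds={0,1,2}  new={0,1,2}  old={1}  +wl: 
  step 5. node 4  ⊔preds={0,1,2}  new={0,1,2}  old={}  +wl: 
  step 6. node 0  ⊔preds={1,2}  new={0,2}  stable

Least fixpoint reached:
  node 0: {0,2}
  node 1: {2}
  node 2: {1,2}
  node 3: {0,1,2}
  node 4: {0,1,2}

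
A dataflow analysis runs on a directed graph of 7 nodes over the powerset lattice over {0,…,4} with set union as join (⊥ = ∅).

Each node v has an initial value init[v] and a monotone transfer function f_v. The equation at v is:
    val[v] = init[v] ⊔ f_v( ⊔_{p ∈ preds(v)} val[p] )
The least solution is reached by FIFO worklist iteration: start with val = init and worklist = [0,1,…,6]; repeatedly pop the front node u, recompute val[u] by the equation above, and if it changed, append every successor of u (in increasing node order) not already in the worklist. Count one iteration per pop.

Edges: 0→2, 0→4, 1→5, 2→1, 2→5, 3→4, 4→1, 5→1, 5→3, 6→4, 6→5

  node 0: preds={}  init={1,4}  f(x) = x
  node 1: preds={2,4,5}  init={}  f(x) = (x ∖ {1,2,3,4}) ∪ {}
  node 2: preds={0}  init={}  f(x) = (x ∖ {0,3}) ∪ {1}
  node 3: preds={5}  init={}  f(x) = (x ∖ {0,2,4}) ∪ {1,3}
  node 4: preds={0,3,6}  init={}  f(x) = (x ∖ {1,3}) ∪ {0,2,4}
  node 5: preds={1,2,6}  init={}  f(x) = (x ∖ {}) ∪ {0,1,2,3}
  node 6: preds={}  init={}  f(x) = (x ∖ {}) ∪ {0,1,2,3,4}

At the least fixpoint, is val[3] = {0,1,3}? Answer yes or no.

Iteration log — 11 steps:
  step 1. node 0  ⊔preds={}  new={1,4}  stable
  step 2. node 1  ⊔preds={}  new={}  stable
  step 3. node 2  ⊔preds={1,4}  new={1,4}  old={}  +wl: 1
  step 4. node 3  ⊔preds={}  new={1,3}  old={}  +wl: 
  step 5. node 4  ⊔preds={1,3,4}  new={0,2,4}  old={}  +wl: 
  step 6. node 5  ⊔preds={1,4}  new={0,1,2,3,4}  old={}  +wl: 3
  step 7. node 6  ⊔preds={}  new={0,1,2,3,4}  old={}  +wl: 4,5
  step 8. node 1  ⊔preds={0,1,2,3,4}  new={0}  old={}  +wl: 
  step 9. node 3  ⊔preds={0,1,2,3,4}  new={1,3}  stable
  step 10. node 4  ⊔preds={0,1,2,3,4}  new={0,2,4}  stable
  step 11. node 5  ⊔preds={0,1,2,3,4}  new={0,1,2,3,4}  stable

Least fixpoint reached:
  node 0: {1,4}
  node 1: {0}
  node 2: {1,4}
  node 3: {1,3}
  node 4: {0,2,4}
  node 5: {0,1,2,3,4}
  node 6: {0,1,2,3,4}

no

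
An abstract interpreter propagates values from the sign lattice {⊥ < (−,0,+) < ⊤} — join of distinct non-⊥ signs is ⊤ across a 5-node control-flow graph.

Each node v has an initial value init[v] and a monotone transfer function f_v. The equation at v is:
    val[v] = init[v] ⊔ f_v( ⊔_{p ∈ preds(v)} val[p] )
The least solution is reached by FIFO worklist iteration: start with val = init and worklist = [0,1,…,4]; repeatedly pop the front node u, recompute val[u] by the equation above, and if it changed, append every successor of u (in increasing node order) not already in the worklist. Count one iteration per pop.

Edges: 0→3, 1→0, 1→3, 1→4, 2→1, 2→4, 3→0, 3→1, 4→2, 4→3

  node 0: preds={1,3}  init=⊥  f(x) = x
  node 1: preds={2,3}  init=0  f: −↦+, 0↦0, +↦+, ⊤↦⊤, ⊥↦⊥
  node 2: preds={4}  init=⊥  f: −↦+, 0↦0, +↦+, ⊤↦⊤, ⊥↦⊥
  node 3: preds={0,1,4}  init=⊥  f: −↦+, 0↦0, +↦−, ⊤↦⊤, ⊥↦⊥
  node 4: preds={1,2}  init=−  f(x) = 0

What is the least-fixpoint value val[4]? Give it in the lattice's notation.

Worklist (11 pops):
  #1 pop 0: in=0 → 0 (was ⊥); enqueue []
  #2 pop 1: in=⊥ → 0 (no change)
  #3 pop 2: in=− → + (was ⊥); enqueue [1]
  #4 pop 3: in=⊤ → ⊤ (was ⊥); enqueue [0]
  #5 pop 4: in=⊤ → ⊤ (was −); enqueue [2,3]
  #6 pop 1: in=⊤ → ⊤ (was 0); enqueue [4]
  #7 pop 0: in=⊤ → ⊤ (was 0); enqueue []
  #8 pop 2: in=⊤ → ⊤ (was +); enqueue [1]
  #9 pop 3: in=⊤ → ⊤ (no change)
  #10 pop 4: in=⊤ → ⊤ (no change)
  #11 pop 1: in=⊤ → ⊤ (no change)

Fixpoint:
  val[0] = ⊤
  val[1] = ⊤
  val[2] = ⊤
  val[3] = ⊤
  val[4] = ⊤

⊤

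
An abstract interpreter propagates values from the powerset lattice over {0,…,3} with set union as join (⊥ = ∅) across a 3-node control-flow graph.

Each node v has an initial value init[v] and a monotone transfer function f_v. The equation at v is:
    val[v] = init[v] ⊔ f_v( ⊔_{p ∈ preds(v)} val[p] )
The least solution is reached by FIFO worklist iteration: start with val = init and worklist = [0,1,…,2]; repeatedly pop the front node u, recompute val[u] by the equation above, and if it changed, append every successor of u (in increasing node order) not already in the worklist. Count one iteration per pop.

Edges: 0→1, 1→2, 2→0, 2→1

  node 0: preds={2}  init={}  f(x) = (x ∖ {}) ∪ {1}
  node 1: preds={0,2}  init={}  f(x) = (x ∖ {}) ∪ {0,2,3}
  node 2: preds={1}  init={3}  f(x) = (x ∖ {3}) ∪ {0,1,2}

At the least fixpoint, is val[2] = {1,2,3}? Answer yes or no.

Trace (5 dequeues):
  [1] u=0 | in {3} | out {1,3} | prev {} | push {}
  [2] u=1 | in {1,3} | out {0,1,2,3} | prev {} | push {}
  [3] u=2 | in {0,1,2,3} | out {0,1,2,3} | prev {3} | push {0,1}
  [4] u=0 | in {0,1,2,3} | out {0,1,2,3} | prev {1,3} | push {}
  [5] u=1 | in {0,1,2,3} | out {0,1,2,3} | ==

Converged values:
  [0] {0,1,2,3}
  [1] {0,1,2,3}
  [2] {0,1,2,3}

no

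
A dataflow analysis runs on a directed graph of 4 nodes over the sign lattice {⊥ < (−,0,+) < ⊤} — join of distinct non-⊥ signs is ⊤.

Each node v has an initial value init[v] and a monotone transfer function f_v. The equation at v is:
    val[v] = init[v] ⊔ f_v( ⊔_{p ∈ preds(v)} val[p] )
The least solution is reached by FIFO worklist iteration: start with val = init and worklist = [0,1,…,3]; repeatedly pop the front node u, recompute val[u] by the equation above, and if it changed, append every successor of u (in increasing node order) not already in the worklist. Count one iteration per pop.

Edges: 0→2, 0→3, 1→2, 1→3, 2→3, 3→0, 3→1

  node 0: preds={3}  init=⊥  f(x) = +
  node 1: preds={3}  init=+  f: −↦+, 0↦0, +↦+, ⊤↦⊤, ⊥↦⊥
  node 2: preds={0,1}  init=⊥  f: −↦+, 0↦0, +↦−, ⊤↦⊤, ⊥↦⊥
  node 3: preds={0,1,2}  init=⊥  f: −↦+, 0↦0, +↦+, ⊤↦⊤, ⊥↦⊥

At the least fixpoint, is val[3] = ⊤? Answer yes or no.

yes

Iteration log — 8 steps:
  step 1. node 0  ⊔preds=⊥  new=+  old=⊥  +wl: 
  step 2. node 1  ⊔preds=⊥  new=+  stable
  step 3. node 2  ⊔preds=+  new=−  old=⊥  +wl: 
  step 4. node 3  ⊔preds=⊤  new=⊤  old=⊥  +wl: 0,1
  step 5. node 0  ⊔preds=⊤  new=+  stable
  step 6. node 1  ⊔preds=⊤  new=⊤  old=+  +wl: 2,3
  step 7. node 2  ⊔preds=⊤  new=⊤  old=−  +wl: 
  step 8. node 3  ⊔preds=⊤  new=⊤  stable

Least fixpoint reached:
  node 0: +
  node 1: ⊤
  node 2: ⊤
  node 3: ⊤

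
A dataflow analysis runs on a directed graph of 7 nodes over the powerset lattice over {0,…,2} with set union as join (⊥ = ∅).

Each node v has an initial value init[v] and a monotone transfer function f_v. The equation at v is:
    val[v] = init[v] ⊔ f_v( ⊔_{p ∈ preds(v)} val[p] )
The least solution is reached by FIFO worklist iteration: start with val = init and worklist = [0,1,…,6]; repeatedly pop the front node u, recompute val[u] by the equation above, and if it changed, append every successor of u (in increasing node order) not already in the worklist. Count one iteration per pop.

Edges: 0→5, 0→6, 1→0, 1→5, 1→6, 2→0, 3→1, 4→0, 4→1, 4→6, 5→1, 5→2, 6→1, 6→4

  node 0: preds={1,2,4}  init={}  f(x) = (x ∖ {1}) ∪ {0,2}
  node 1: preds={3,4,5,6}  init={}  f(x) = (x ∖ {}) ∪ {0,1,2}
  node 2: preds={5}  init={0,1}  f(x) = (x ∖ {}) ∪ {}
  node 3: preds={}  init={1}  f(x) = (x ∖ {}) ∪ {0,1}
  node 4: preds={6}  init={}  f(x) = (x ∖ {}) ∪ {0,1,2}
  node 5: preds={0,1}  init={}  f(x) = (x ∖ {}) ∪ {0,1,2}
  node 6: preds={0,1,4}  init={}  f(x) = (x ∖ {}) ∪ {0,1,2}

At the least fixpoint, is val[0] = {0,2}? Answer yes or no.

Trace (12 dequeues):
  [1] u=0 | in {0,1} | out {0,2} | prev {} | push {}
  [2] u=1 | in {1} | out {0,1,2} | prev {} | push {0}
  [3] u=2 | in {} | out {0,1} | ==
  [4] u=3 | in {} | out {0,1} | prev {1} | push {1}
  [5] u=4 | in {} | out {0,1,2} | prev {} | push {}
  [6] u=5 | in {0,1,2} | out {0,1,2} | prev {} | push {2}
  [7] u=6 | in {0,1,2} | out {0,1,2} | prev {} | push {4}
  [8] u=0 | in {0,1,2} | out {0,2} | ==
  [9] u=1 | in {0,1,2} | out {0,1,2} | ==
  [10] u=2 | in {0,1,2} | out {0,1,2} | prev {0,1} | push {0}
  [11] u=4 | in {0,1,2} | out {0,1,2} | ==
  [12] u=0 | in {0,1,2} | out {0,2} | ==

Converged values:
  [0] {0,2}
  [1] {0,1,2}
  [2] {0,1,2}
  [3] {0,1}
  [4] {0,1,2}
  [5] {0,1,2}
  [6] {0,1,2}

yes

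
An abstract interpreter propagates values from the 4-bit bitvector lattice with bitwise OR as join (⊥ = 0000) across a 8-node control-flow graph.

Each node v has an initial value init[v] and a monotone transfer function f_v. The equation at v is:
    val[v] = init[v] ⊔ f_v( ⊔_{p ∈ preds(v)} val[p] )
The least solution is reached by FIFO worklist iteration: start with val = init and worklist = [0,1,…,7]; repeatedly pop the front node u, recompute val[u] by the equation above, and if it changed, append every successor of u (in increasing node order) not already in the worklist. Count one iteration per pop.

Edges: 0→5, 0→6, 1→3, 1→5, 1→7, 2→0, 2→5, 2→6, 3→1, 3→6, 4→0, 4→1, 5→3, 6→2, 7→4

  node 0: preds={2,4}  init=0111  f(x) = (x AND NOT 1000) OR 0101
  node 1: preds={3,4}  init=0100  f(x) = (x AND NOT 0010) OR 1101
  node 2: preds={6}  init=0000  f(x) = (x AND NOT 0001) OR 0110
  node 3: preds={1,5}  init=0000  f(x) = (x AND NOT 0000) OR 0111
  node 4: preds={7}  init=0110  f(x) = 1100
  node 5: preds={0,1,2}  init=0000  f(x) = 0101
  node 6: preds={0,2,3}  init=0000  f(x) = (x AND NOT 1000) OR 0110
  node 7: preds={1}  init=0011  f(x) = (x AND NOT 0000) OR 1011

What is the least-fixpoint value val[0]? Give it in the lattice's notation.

0111

Worklist (13 pops):
  #1 pop 0: in=0110 → 0111 (no change)
  #2 pop 1: in=0110 → 1101 (was 0100); enqueue []
  #3 pop 2: in=0000 → 0110 (was 0000); enqueue [0]
  #4 pop 3: in=1101 → 1111 (was 0000); enqueue [1]
  #5 pop 4: in=0011 → 1110 (was 0110); enqueue []
  #6 pop 5: in=1111 → 0101 (was 0000); enqueue [3]
  #7 pop 6: in=1111 → 0111 (was 0000); enqueue [2]
  #8 pop 7: in=1101 → 1111 (was 0011); enqueue [4]
  #9 pop 0: in=1110 → 0111 (no change)
  #10 pop 1: in=1111 → 1101 (no change)
  #11 pop 3: in=1101 → 1111 (no change)
  #12 pop 2: in=0111 → 0110 (no change)
  #13 pop 4: in=1111 → 1110 (no change)

Fixpoint:
  val[0] = 0111
  val[1] = 1101
  val[2] = 0110
  val[3] = 1111
  val[4] = 1110
  val[5] = 0101
  val[6] = 0111
  val[7] = 1111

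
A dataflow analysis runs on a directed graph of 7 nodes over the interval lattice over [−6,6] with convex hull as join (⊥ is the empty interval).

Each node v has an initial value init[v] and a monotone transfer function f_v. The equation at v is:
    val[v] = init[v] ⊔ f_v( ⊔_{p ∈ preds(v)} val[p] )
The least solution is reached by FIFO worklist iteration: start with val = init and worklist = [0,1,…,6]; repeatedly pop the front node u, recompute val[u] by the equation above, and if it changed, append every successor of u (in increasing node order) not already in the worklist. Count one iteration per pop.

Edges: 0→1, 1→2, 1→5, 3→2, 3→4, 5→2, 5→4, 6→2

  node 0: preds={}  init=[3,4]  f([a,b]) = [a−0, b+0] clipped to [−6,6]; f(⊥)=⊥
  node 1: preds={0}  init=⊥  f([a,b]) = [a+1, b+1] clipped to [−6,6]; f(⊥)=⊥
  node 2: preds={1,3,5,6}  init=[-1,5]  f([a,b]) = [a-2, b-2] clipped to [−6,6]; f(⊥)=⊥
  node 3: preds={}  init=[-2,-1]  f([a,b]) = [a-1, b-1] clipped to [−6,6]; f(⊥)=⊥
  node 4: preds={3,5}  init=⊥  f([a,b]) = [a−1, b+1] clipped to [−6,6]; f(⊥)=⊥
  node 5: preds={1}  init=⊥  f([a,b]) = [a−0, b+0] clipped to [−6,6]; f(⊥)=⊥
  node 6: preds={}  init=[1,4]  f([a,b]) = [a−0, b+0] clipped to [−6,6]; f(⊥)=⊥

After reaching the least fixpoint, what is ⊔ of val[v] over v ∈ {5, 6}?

Trace (9 dequeues):
  [1] u=0 | in ⊥ | out [3,4] | ==
  [2] u=1 | in [3,4] | out [4,5] | prev ⊥ | push {}
  [3] u=2 | in [-2,5] | out [-4,5] | prev [-1,5] | push {}
  [4] u=3 | in ⊥ | out [-2,-1] | ==
  [5] u=4 | in [-2,-1] | out [-3,0] | prev ⊥ | push {}
  [6] u=5 | in [4,5] | out [4,5] | prev ⊥ | push {2,4}
  [7] u=6 | in ⊥ | out [1,4] | ==
  [8] u=2 | in [-2,5] | out [-4,5] | ==
  [9] u=4 | in [-2,5] | out [-3,6] | prev [-3,0] | push {}

Converged values:
  [0] [3,4]
  [1] [4,5]
  [2] [-4,5]
  [3] [-2,-1]
  [4] [-3,6]
  [5] [4,5]
  [6] [1,4]

[1,5]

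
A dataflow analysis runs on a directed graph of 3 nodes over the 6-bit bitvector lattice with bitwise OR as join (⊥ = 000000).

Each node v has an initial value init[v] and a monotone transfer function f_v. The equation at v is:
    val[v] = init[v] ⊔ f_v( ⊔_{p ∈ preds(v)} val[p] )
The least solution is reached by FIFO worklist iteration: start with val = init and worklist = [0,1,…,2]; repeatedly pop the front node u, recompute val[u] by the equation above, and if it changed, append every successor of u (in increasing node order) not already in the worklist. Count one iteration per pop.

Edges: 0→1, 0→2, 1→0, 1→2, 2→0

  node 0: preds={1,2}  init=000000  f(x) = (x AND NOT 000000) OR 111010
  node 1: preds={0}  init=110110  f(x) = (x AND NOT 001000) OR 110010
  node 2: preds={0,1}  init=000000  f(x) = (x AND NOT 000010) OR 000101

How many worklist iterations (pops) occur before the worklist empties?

7

Worklist (7 pops):
  #1 pop 0: in=110110 → 111110 (was 000000); enqueue []
  #2 pop 1: in=111110 → 110110 (no change)
  #3 pop 2: in=111110 → 111101 (was 000000); enqueue [0]
  #4 pop 0: in=111111 → 111111 (was 111110); enqueue [1,2]
  #5 pop 1: in=111111 → 110111 (was 110110); enqueue [0]
  #6 pop 2: in=111111 → 111101 (no change)
  #7 pop 0: in=111111 → 111111 (no change)

Fixpoint:
  val[0] = 111111
  val[1] = 110111
  val[2] = 111101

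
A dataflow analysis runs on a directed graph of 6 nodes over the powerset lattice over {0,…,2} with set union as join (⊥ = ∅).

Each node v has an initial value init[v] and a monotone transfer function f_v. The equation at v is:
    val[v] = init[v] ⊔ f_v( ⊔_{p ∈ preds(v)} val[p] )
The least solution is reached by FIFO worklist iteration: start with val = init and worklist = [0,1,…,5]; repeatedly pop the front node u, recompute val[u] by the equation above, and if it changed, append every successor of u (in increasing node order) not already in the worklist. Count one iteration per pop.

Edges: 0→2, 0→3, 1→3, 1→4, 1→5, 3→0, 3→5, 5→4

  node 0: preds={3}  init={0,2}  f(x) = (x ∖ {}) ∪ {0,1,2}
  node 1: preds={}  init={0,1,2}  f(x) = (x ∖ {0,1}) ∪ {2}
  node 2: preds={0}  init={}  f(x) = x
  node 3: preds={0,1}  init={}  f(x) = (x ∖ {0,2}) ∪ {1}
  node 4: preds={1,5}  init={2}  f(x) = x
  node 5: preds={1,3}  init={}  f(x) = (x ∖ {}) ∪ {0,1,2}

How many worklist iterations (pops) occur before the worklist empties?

8

Worklist (8 pops):
  #1 pop 0: in={} → {0,1,2} (was {0,2}); enqueue []
  #2 pop 1: in={} → {0,1,2} (no change)
  #3 pop 2: in={0,1,2} → {0,1,2} (was {}); enqueue []
  #4 pop 3: in={0,1,2} → {1} (was {}); enqueue [0]
  #5 pop 4: in={0,1,2} → {0,1,2} (was {2}); enqueue []
  #6 pop 5: in={0,1,2} → {0,1,2} (was {}); enqueue [4]
  #7 pop 0: in={1} → {0,1,2} (no change)
  #8 pop 4: in={0,1,2} → {0,1,2} (no change)

Fixpoint:
  val[0] = {0,1,2}
  val[1] = {0,1,2}
  val[2] = {0,1,2}
  val[3] = {1}
  val[4] = {0,1,2}
  val[5] = {0,1,2}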